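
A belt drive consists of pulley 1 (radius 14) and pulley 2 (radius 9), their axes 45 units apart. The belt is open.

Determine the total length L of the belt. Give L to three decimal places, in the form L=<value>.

L=162.813

open belt: β = asin((r2−r1)/C) = asin(-5/45) = -6.3794°
wrap1 = π − 2β = 192.7587°
wrap2 = π + 2β = 167.2413°
tangent length = C·cosβ = 44.7214
L = r1·wrap1 + r2·wrap2 + 2·C·cosβ = 14·3.3643 + 9·2.9189 + 2·44.7214 = 162.8128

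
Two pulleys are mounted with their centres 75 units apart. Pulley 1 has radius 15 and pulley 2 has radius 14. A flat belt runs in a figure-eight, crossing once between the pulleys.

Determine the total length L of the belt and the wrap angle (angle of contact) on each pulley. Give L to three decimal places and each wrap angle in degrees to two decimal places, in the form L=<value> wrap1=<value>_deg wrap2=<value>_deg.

crossed belt: β = asin((r1+r2)/C) = asin(29/75) = 22.7472°
wrap1 = wrap2 = π + 2β = 225.4945°
tangent length = C·cosβ = 69.1665
L = (r1+r2)·wrap + 2·C·cosβ = 29·3.9356 + 2·69.1665 = 252.4660

L=252.466 wrap1=225.49_deg wrap2=225.49_deg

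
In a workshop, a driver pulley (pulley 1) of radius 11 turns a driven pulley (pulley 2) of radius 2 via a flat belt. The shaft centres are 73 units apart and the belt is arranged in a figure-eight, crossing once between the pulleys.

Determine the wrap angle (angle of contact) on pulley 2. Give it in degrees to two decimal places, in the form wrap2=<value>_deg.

crossed belt: β = asin((r1+r2)/C) = asin(13/73) = 10.2581°
wrap1 = wrap2 = π + 2β = 200.5161°

wrap2=200.52_deg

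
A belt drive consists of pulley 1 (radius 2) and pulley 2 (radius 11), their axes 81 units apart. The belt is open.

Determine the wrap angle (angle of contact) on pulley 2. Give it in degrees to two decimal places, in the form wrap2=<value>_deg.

open belt: β = asin((r2−r1)/C) = asin(9/81) = 6.3794°
wrap1 = π − 2β = 167.2413°
wrap2 = π + 2β = 192.7587°

wrap2=192.76_deg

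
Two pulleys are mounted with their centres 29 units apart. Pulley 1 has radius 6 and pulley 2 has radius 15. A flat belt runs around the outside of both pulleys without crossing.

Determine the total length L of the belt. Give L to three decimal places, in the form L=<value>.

L=126.790

open belt: β = asin((r2−r1)/C) = asin(9/29) = 18.0800°
wrap1 = π − 2β = 143.8400°
wrap2 = π + 2β = 216.1600°
tangent length = C·cosβ = 27.5681
L = r1·wrap1 + r2·wrap2 + 2·C·cosβ = 6·2.5105 + 15·3.7727 + 2·27.5681 = 126.7896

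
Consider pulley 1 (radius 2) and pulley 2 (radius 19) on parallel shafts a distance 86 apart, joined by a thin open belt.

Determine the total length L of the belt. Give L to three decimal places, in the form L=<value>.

open belt: β = asin((r2−r1)/C) = asin(17/86) = 11.4010°
wrap1 = π − 2β = 157.1980°
wrap2 = π + 2β = 202.8020°
tangent length = C·cosβ = 84.3030
L = r1·wrap1 + r2·wrap2 + 2·C·cosβ = 2·2.7436 + 19·3.5396 + 2·84.3030 = 241.3450

L=241.345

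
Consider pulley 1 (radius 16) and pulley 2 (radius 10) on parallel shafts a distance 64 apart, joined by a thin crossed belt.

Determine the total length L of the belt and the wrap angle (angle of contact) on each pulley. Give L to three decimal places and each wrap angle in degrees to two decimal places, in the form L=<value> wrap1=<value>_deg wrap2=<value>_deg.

crossed belt: β = asin((r1+r2)/C) = asin(26/64) = 23.9695°
wrap1 = wrap2 = π + 2β = 227.9390°
tangent length = C·cosβ = 58.4808
L = (r1+r2)·wrap + 2·C·cosβ = 26·3.9783 + 2·58.4808 = 220.3970

L=220.397 wrap1=227.94_deg wrap2=227.94_deg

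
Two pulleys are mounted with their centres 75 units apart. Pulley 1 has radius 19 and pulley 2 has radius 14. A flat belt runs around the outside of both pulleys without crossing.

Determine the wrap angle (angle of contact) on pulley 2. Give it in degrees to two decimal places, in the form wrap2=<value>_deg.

wrap2=172.35_deg

open belt: β = asin((r2−r1)/C) = asin(-5/75) = -3.8226°
wrap1 = π − 2β = 187.6451°
wrap2 = π + 2β = 172.3549°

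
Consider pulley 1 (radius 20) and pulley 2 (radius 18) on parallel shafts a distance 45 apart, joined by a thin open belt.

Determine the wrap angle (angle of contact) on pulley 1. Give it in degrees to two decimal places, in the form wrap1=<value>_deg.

wrap1=185.09_deg

open belt: β = asin((r2−r1)/C) = asin(-2/45) = -2.5473°
wrap1 = π − 2β = 185.0946°
wrap2 = π + 2β = 174.9054°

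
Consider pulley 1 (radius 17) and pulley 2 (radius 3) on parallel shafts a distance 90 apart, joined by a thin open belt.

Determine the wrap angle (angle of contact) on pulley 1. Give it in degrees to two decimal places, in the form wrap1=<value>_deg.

wrap1=197.90_deg

open belt: β = asin((r2−r1)/C) = asin(-14/90) = -8.9490°
wrap1 = π − 2β = 197.8980°
wrap2 = π + 2β = 162.1020°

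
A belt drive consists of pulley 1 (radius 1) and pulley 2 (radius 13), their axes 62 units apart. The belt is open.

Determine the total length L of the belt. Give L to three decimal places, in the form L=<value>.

L=170.312

open belt: β = asin((r2−r1)/C) = asin(12/62) = 11.1599°
wrap1 = π − 2β = 157.6801°
wrap2 = π + 2β = 202.3199°
tangent length = C·cosβ = 60.8276
L = r1·wrap1 + r2·wrap2 + 2·C·cosβ = 1·2.7520 + 13·3.5311 + 2·60.8276 = 170.3122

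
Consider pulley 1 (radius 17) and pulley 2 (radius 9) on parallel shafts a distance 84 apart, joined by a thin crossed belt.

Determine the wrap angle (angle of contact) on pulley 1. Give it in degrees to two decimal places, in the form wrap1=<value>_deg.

wrap1=216.06_deg

crossed belt: β = asin((r1+r2)/C) = asin(26/84) = 18.0305°
wrap1 = wrap2 = π + 2β = 216.0611°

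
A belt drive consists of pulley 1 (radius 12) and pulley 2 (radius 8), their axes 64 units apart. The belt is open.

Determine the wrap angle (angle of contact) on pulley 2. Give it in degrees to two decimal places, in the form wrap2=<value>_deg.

wrap2=172.83_deg

open belt: β = asin((r2−r1)/C) = asin(-4/64) = -3.5833°
wrap1 = π − 2β = 187.1666°
wrap2 = π + 2β = 172.8334°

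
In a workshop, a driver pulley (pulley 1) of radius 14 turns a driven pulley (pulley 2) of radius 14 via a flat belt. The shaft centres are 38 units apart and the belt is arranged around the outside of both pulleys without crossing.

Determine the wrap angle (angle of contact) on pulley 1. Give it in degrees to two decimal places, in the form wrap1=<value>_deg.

wrap1=180.00_deg

open belt: β = asin((r2−r1)/C) = asin(0/38) = 0.0000°
wrap1 = π − 2β = 180.0000°
wrap2 = π + 2β = 180.0000°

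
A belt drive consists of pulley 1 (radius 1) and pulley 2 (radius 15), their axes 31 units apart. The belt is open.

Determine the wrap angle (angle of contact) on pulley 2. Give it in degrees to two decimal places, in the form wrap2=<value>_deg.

wrap2=233.69_deg

open belt: β = asin((r2−r1)/C) = asin(14/31) = 26.8472°
wrap1 = π − 2β = 126.3056°
wrap2 = π + 2β = 233.6944°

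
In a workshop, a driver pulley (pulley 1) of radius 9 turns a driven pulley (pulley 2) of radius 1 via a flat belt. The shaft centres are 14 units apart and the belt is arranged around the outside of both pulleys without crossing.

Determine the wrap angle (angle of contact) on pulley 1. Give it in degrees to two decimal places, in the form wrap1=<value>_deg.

wrap1=249.70_deg

open belt: β = asin((r2−r1)/C) = asin(-8/14) = -34.8499°
wrap1 = π − 2β = 249.6998°
wrap2 = π + 2β = 110.3002°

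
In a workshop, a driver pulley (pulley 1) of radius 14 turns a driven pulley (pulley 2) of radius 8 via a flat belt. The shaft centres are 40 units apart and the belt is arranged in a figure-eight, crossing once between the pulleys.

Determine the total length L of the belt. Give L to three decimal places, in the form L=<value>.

crossed belt: β = asin((r1+r2)/C) = asin(22/40) = 33.3670°
wrap1 = wrap2 = π + 2β = 246.7340°
tangent length = C·cosβ = 33.4066
L = (r1+r2)·wrap + 2·C·cosβ = 22·4.3063 + 2·33.4066 = 161.5522

L=161.552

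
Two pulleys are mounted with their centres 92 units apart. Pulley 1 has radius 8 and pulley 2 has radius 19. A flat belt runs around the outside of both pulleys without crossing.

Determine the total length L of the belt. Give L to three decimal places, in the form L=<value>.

L=270.140

open belt: β = asin((r2−r1)/C) = asin(11/92) = 6.8670°
wrap1 = π − 2β = 166.2660°
wrap2 = π + 2β = 193.7340°
tangent length = C·cosβ = 91.3400
L = r1·wrap1 + r2·wrap2 + 2·C·cosβ = 8·2.9019 + 19·3.3813 + 2·91.3400 = 270.1398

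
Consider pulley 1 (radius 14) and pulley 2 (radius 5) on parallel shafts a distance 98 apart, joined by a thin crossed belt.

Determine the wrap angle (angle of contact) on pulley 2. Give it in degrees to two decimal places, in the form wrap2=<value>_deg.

wrap2=202.36_deg

crossed belt: β = asin((r1+r2)/C) = asin(19/98) = 11.1792°
wrap1 = wrap2 = π + 2β = 202.3583°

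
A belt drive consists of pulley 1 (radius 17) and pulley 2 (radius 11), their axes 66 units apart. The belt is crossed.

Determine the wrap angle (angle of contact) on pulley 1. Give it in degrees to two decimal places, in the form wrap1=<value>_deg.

wrap1=230.21_deg

crossed belt: β = asin((r1+r2)/C) = asin(28/66) = 25.1027°
wrap1 = wrap2 = π + 2β = 230.2054°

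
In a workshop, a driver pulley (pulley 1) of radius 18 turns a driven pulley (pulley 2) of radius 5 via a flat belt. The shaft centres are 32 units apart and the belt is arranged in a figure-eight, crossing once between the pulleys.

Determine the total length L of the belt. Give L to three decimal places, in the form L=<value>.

L=153.646

crossed belt: β = asin((r1+r2)/C) = asin(23/32) = 45.9514°
wrap1 = wrap2 = π + 2β = 271.9027°
tangent length = C·cosβ = 22.2486
L = (r1+r2)·wrap + 2·C·cosβ = 23·4.7456 + 2·22.2486 = 153.6459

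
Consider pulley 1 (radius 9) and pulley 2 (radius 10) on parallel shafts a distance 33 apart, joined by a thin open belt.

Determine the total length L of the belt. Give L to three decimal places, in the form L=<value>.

L=125.721

open belt: β = asin((r2−r1)/C) = asin(1/33) = 1.7365°
wrap1 = π − 2β = 176.5270°
wrap2 = π + 2β = 183.4730°
tangent length = C·cosβ = 32.9848
L = r1·wrap1 + r2·wrap2 + 2·C·cosβ = 9·3.0810 + 10·3.2022 + 2·32.9848 = 125.7206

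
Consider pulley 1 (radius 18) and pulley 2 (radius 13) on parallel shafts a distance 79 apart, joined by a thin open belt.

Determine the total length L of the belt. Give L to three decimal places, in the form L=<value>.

open belt: β = asin((r2−r1)/C) = asin(-5/79) = -3.6287°
wrap1 = π − 2β = 187.2575°
wrap2 = π + 2β = 172.7425°
tangent length = C·cosβ = 78.8416
L = r1·wrap1 + r2·wrap2 + 2·C·cosβ = 18·3.2683 + 13·3.0149 + 2·78.8416 = 255.7059

L=255.706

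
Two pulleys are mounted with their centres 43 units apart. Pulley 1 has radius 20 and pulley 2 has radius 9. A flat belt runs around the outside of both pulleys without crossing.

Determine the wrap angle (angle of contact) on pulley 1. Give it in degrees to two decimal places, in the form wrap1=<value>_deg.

wrap1=209.64_deg

open belt: β = asin((r2−r1)/C) = asin(-11/43) = -14.8218°
wrap1 = π − 2β = 209.6436°
wrap2 = π + 2β = 150.3564°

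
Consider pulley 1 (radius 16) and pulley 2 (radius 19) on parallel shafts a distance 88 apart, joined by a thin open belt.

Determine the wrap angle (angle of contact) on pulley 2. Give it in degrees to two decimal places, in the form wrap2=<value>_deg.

wrap2=183.91_deg

open belt: β = asin((r2−r1)/C) = asin(3/88) = 1.9536°
wrap1 = π − 2β = 176.0927°
wrap2 = π + 2β = 183.9073°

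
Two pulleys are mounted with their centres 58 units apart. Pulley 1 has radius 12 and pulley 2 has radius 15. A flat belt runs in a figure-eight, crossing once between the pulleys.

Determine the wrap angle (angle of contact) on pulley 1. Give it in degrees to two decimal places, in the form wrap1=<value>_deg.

wrap1=235.49_deg

crossed belt: β = asin((r1+r2)/C) = asin(27/58) = 27.7437°
wrap1 = wrap2 = π + 2β = 235.4874°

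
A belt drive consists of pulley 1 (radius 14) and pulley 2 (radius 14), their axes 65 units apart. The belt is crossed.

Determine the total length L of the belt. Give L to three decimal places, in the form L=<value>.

L=230.224

crossed belt: β = asin((r1+r2)/C) = asin(28/65) = 25.5164°
wrap1 = wrap2 = π + 2β = 231.0328°
tangent length = C·cosβ = 58.6600
L = (r1+r2)·wrap + 2·C·cosβ = 28·4.0323 + 2·58.6600 = 230.2240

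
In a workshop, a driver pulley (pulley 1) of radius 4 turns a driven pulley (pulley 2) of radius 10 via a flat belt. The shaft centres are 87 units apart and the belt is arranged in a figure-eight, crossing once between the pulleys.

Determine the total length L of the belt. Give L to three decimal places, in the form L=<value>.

crossed belt: β = asin((r1+r2)/C) = asin(14/87) = 9.2603°
wrap1 = wrap2 = π + 2β = 198.5205°
tangent length = C·cosβ = 85.8662
L = (r1+r2)·wrap + 2·C·cosβ = 14·3.4648 + 2·85.8662 = 220.2401

L=220.240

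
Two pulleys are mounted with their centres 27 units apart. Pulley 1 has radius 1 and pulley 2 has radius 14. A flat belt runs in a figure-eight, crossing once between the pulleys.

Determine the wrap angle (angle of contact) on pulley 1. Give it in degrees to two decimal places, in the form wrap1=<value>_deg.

wrap1=247.50_deg

crossed belt: β = asin((r1+r2)/C) = asin(15/27) = 33.7490°
wrap1 = wrap2 = π + 2β = 247.4980°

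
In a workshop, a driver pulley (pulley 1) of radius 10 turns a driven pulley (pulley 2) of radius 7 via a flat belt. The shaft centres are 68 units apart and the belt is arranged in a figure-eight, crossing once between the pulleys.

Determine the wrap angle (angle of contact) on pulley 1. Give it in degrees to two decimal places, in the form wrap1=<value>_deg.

crossed belt: β = asin((r1+r2)/C) = asin(17/68) = 14.4775°
wrap1 = wrap2 = π + 2β = 208.9550°

wrap1=208.96_deg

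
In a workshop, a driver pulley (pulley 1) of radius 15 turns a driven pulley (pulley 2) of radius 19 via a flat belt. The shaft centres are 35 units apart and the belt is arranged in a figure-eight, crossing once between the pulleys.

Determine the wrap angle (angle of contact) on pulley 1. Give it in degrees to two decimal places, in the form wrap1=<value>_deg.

wrap1=332.54_deg

crossed belt: β = asin((r1+r2)/C) = asin(34/35) = 76.2709°
wrap1 = wrap2 = π + 2β = 332.5417°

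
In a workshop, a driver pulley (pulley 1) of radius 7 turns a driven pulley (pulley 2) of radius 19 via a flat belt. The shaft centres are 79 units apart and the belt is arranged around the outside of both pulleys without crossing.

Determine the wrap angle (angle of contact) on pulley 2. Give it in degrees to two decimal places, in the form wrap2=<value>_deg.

open belt: β = asin((r2−r1)/C) = asin(12/79) = 8.7370°
wrap1 = π − 2β = 162.5260°
wrap2 = π + 2β = 197.4740°

wrap2=197.47_deg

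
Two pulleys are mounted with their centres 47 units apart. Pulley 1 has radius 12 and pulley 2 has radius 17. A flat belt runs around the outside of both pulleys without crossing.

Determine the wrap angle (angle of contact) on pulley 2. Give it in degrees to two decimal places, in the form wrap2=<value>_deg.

open belt: β = asin((r2−r1)/C) = asin(5/47) = 6.1069°
wrap1 = π − 2β = 167.7863°
wrap2 = π + 2β = 192.2137°

wrap2=192.21_deg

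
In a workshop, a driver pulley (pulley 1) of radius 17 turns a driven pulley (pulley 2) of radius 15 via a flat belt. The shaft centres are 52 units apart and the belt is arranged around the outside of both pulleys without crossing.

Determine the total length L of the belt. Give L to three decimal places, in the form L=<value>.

open belt: β = asin((r2−r1)/C) = asin(-2/52) = -2.2042°
wrap1 = π − 2β = 184.4085°
wrap2 = π + 2β = 175.5915°
tangent length = C·cosβ = 51.9615
L = r1·wrap1 + r2·wrap2 + 2·C·cosβ = 17·3.2185 + 15·3.0647 + 2·51.9615 = 204.6079

L=204.608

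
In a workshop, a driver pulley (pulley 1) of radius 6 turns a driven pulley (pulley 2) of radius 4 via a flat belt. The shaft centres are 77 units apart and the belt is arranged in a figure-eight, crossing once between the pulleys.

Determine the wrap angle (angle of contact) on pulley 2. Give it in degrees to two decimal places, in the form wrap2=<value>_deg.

crossed belt: β = asin((r1+r2)/C) = asin(10/77) = 7.4621°
wrap1 = wrap2 = π + 2β = 194.9242°

wrap2=194.92_deg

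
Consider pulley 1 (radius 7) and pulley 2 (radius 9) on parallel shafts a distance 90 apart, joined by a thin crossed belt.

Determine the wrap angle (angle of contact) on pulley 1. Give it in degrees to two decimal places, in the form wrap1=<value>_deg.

crossed belt: β = asin((r1+r2)/C) = asin(16/90) = 10.2403°
wrap1 = wrap2 = π + 2β = 200.4807°

wrap1=200.48_deg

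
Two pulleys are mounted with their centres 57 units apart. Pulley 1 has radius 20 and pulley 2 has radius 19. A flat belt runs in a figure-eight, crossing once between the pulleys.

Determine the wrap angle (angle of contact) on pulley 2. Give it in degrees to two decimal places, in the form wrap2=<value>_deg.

crossed belt: β = asin((r1+r2)/C) = asin(39/57) = 43.1736°
wrap1 = wrap2 = π + 2β = 266.3471°

wrap2=266.35_deg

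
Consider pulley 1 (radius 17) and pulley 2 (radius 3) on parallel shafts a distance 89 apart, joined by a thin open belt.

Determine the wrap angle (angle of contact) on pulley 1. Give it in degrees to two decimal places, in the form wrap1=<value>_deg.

wrap1=198.10_deg

open belt: β = asin((r2−r1)/C) = asin(-14/89) = -9.0504°
wrap1 = π − 2β = 198.1008°
wrap2 = π + 2β = 161.8992°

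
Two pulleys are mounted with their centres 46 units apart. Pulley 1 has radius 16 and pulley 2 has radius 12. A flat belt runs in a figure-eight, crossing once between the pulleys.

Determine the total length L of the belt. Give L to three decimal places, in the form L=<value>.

L=197.605

crossed belt: β = asin((r1+r2)/C) = asin(28/46) = 37.4952°
wrap1 = wrap2 = π + 2β = 254.9905°
tangent length = C·cosβ = 36.4966
L = (r1+r2)·wrap + 2·C·cosβ = 28·4.4504 + 2·36.4966 = 197.6050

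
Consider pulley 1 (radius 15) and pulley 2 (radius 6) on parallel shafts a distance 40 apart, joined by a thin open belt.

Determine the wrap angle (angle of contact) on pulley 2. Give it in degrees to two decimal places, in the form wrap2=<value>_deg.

open belt: β = asin((r2−r1)/C) = asin(-9/40) = -13.0029°
wrap1 = π − 2β = 206.0058°
wrap2 = π + 2β = 153.9942°

wrap2=153.99_deg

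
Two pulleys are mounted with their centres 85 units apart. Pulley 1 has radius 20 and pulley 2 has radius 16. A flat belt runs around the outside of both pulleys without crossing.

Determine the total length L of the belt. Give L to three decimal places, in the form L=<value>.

L=283.286

open belt: β = asin((r2−r1)/C) = asin(-4/85) = -2.6973°
wrap1 = π − 2β = 185.3945°
wrap2 = π + 2β = 174.6055°
tangent length = C·cosβ = 84.9058
L = r1·wrap1 + r2·wrap2 + 2·C·cosβ = 20·3.2357 + 16·3.0474 + 2·84.9058 = 283.2856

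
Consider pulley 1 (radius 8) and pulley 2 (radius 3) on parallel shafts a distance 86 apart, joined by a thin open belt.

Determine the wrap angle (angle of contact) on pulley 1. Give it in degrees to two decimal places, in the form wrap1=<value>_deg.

open belt: β = asin((r2−r1)/C) = asin(-5/86) = -3.3330°
wrap1 = π − 2β = 186.6661°
wrap2 = π + 2β = 173.3339°

wrap1=186.67_deg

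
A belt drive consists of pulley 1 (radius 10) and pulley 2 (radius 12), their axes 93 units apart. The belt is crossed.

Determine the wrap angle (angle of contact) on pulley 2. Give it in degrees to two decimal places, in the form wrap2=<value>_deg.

crossed belt: β = asin((r1+r2)/C) = asin(22/93) = 13.6835°
wrap1 = wrap2 = π + 2β = 207.3671°

wrap2=207.37_deg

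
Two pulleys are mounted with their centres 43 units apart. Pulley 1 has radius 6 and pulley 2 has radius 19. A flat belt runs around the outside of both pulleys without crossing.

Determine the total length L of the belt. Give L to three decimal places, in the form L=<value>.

L=168.501

open belt: β = asin((r2−r1)/C) = asin(13/43) = 17.5973°
wrap1 = π − 2β = 144.8053°
wrap2 = π + 2β = 215.1947°
tangent length = C·cosβ = 40.9878
L = r1·wrap1 + r2·wrap2 + 2·C·cosβ = 6·2.5273 + 19·3.7559 + 2·40.9878 = 168.5008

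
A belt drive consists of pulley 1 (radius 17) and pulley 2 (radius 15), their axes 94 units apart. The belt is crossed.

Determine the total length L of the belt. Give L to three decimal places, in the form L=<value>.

crossed belt: β = asin((r1+r2)/C) = asin(32/94) = 19.9028°
wrap1 = wrap2 = π + 2β = 219.8056°
tangent length = C·cosβ = 88.3855
L = (r1+r2)·wrap + 2·C·cosβ = 32·3.8363 + 2·88.3855 = 299.5336

L=299.534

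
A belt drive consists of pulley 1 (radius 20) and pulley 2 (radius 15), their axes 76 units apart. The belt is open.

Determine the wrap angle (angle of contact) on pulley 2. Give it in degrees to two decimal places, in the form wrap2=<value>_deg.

open belt: β = asin((r2−r1)/C) = asin(-5/76) = -3.7722°
wrap1 = π − 2β = 187.5444°
wrap2 = π + 2β = 172.4556°

wrap2=172.46_deg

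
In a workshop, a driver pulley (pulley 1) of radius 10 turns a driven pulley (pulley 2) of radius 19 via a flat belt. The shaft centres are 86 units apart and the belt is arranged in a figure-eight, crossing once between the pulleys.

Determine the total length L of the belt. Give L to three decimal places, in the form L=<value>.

L=272.981

crossed belt: β = asin((r1+r2)/C) = asin(29/86) = 19.7069°
wrap1 = wrap2 = π + 2β = 219.4139°
tangent length = C·cosβ = 80.9630
L = (r1+r2)·wrap + 2·C·cosβ = 29·3.8295 + 2·80.9630 = 272.9813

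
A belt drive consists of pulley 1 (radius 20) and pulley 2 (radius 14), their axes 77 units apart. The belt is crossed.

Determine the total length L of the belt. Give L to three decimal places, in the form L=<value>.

L=276.087

crossed belt: β = asin((r1+r2)/C) = asin(34/77) = 26.2034°
wrap1 = wrap2 = π + 2β = 232.4067°
tangent length = C·cosβ = 69.0869
L = (r1+r2)·wrap + 2·C·cosβ = 34·4.0563 + 2·69.0869 = 276.0867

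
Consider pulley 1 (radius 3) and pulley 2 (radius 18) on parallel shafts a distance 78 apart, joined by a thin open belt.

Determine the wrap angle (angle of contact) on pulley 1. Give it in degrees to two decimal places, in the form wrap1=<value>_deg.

open belt: β = asin((r2−r1)/C) = asin(15/78) = 11.0875°
wrap1 = π − 2β = 157.8250°
wrap2 = π + 2β = 202.1750°

wrap1=157.83_deg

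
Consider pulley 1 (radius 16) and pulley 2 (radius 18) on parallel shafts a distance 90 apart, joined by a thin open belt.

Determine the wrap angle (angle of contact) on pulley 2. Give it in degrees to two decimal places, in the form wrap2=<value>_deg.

open belt: β = asin((r2−r1)/C) = asin(2/90) = 1.2733°
wrap1 = π − 2β = 177.4533°
wrap2 = π + 2β = 182.5467°

wrap2=182.55_deg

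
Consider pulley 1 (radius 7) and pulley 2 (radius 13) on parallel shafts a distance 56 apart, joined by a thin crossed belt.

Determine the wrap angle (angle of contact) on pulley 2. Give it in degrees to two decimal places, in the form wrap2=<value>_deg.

wrap2=221.85_deg

crossed belt: β = asin((r1+r2)/C) = asin(20/56) = 20.9248°
wrap1 = wrap2 = π + 2β = 221.8497°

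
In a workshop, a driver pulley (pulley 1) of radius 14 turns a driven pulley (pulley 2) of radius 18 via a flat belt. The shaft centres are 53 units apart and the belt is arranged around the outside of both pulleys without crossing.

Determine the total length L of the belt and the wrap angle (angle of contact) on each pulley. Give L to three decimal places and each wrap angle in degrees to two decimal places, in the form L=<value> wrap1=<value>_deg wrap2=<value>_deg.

L=206.833 wrap1=171.34_deg wrap2=188.66_deg

open belt: β = asin((r2−r1)/C) = asin(4/53) = 4.3283°
wrap1 = π − 2β = 171.3433°
wrap2 = π + 2β = 188.6567°
tangent length = C·cosβ = 52.8488
L = r1·wrap1 + r2·wrap2 + 2·C·cosβ = 14·2.9905 + 18·3.2927 + 2·52.8488 = 206.8330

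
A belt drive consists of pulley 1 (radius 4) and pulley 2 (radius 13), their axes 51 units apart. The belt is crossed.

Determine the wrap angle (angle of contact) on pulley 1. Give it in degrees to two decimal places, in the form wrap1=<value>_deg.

wrap1=218.94_deg

crossed belt: β = asin((r1+r2)/C) = asin(17/51) = 19.4712°
wrap1 = wrap2 = π + 2β = 218.9424°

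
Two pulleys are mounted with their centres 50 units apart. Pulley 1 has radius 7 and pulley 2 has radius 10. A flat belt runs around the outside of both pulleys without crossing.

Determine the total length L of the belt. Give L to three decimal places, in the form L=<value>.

L=153.587

open belt: β = asin((r2−r1)/C) = asin(3/50) = 3.4398°
wrap1 = π − 2β = 173.1204°
wrap2 = π + 2β = 186.8796°
tangent length = C·cosβ = 49.9099
L = r1·wrap1 + r2·wrap2 + 2·C·cosβ = 7·3.0215 + 10·3.2617 + 2·49.9099 = 153.5871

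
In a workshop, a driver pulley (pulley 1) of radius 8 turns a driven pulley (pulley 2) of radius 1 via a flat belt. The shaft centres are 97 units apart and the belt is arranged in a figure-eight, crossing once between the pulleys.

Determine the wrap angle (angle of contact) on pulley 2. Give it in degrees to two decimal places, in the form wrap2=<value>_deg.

crossed belt: β = asin((r1+r2)/C) = asin(9/97) = 5.3238°
wrap1 = wrap2 = π + 2β = 190.6475°

wrap2=190.65_deg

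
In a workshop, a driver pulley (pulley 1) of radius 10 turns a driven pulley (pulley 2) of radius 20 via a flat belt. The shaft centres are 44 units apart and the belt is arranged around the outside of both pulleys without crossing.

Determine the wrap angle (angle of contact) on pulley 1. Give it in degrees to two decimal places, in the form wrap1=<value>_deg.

open belt: β = asin((r2−r1)/C) = asin(10/44) = 13.1366°
wrap1 = π − 2β = 153.7269°
wrap2 = π + 2β = 206.2731°

wrap1=153.73_deg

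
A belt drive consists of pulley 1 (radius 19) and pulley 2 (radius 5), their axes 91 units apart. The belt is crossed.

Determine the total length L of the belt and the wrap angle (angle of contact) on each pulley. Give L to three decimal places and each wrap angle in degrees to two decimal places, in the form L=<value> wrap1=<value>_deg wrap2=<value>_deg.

crossed belt: β = asin((r1+r2)/C) = asin(24/91) = 15.2919°
wrap1 = wrap2 = π + 2β = 210.5837°
tangent length = C·cosβ = 87.7781
L = (r1+r2)·wrap + 2·C·cosβ = 24·3.6754 + 2·87.7781 = 263.7654

L=263.765 wrap1=210.58_deg wrap2=210.58_deg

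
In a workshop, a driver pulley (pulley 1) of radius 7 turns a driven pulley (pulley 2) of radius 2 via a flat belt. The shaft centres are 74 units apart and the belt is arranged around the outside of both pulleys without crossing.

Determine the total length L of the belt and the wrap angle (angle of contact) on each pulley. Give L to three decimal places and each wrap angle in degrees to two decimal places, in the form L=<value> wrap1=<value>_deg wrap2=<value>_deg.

L=176.612 wrap1=187.75_deg wrap2=172.25_deg

open belt: β = asin((r2−r1)/C) = asin(-5/74) = -3.8743°
wrap1 = π − 2β = 187.7486°
wrap2 = π + 2β = 172.2514°
tangent length = C·cosβ = 73.8309
L = r1·wrap1 + r2·wrap2 + 2·C·cosβ = 7·3.2768 + 2·3.0064 + 2·73.8309 = 176.6123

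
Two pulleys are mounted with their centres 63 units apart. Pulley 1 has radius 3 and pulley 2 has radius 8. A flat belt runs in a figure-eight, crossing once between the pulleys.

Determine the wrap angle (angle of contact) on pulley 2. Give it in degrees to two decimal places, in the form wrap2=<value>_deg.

wrap2=200.11_deg

crossed belt: β = asin((r1+r2)/C) = asin(11/63) = 10.0556°
wrap1 = wrap2 = π + 2β = 200.1111°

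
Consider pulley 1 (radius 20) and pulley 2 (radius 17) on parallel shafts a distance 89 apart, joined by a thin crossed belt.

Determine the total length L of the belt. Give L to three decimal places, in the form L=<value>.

crossed belt: β = asin((r1+r2)/C) = asin(37/89) = 24.5653°
wrap1 = wrap2 = π + 2β = 229.1306°
tangent length = C·cosβ = 80.9444
L = (r1+r2)·wrap + 2·C·cosβ = 37·3.9991 + 2·80.9444 = 309.8550

L=309.855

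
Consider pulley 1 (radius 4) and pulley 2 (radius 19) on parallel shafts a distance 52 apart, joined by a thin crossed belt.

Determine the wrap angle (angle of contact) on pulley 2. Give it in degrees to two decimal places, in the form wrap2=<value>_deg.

crossed belt: β = asin((r1+r2)/C) = asin(23/52) = 26.2512°
wrap1 = wrap2 = π + 2β = 232.5024°

wrap2=232.50_deg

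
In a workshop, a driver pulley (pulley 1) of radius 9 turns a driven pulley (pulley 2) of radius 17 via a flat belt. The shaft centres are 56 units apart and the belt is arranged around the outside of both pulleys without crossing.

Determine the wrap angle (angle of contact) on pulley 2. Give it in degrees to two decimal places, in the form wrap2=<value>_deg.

open belt: β = asin((r2−r1)/C) = asin(8/56) = 8.2132°
wrap1 = π − 2β = 163.5736°
wrap2 = π + 2β = 196.4264°

wrap2=196.43_deg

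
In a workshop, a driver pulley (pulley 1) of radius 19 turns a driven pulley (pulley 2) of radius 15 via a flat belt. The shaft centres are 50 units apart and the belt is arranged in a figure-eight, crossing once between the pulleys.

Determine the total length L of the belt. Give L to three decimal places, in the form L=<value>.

crossed belt: β = asin((r1+r2)/C) = asin(34/50) = 42.8436°
wrap1 = wrap2 = π + 2β = 265.6873°
tangent length = C·cosβ = 36.6606
L = (r1+r2)·wrap + 2·C·cosβ = 34·4.6371 + 2·36.6606 = 230.9832

L=230.983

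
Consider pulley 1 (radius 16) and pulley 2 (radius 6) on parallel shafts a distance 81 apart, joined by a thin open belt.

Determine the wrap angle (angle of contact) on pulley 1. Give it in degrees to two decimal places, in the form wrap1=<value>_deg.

wrap1=194.18_deg

open belt: β = asin((r2−r1)/C) = asin(-10/81) = -7.0916°
wrap1 = π − 2β = 194.1833°
wrap2 = π + 2β = 165.8167°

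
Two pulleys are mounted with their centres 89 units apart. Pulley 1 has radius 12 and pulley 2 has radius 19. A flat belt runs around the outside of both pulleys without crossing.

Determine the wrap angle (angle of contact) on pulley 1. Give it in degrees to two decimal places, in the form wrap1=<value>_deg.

open belt: β = asin((r2−r1)/C) = asin(7/89) = 4.5111°
wrap1 = π − 2β = 170.9779°
wrap2 = π + 2β = 189.0221°

wrap1=170.98_deg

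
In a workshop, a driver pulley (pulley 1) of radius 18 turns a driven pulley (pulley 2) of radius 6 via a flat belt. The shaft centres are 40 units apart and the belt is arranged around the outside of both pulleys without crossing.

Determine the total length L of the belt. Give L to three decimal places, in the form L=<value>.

open belt: β = asin((r2−r1)/C) = asin(-12/40) = -17.4576°
wrap1 = π − 2β = 214.9152°
wrap2 = π + 2β = 145.0848°
tangent length = C·cosβ = 38.1576
L = r1·wrap1 + r2·wrap2 + 2·C·cosβ = 18·3.7510 + 6·2.5322 + 2·38.1576 = 159.0260

L=159.026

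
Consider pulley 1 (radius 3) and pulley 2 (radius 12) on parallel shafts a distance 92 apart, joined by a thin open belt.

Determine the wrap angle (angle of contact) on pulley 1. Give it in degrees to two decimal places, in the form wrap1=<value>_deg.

open belt: β = asin((r2−r1)/C) = asin(9/92) = 5.6140°
wrap1 = π − 2β = 168.7720°
wrap2 = π + 2β = 191.2280°

wrap1=168.77_deg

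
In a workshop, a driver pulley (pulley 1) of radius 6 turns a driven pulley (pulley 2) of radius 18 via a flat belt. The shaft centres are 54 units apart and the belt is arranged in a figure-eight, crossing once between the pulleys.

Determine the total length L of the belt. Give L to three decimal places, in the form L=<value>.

L=194.252

crossed belt: β = asin((r1+r2)/C) = asin(24/54) = 26.3878°
wrap1 = wrap2 = π + 2β = 232.7756°
tangent length = C·cosβ = 48.3735
L = (r1+r2)·wrap + 2·C·cosβ = 24·4.0627 + 2·48.3735 = 194.2519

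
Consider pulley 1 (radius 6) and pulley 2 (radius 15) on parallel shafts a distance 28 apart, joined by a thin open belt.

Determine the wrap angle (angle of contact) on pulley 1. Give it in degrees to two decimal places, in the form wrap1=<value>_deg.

wrap1=142.50_deg

open belt: β = asin((r2−r1)/C) = asin(9/28) = 18.7493°
wrap1 = π − 2β = 142.5013°
wrap2 = π + 2β = 217.4987°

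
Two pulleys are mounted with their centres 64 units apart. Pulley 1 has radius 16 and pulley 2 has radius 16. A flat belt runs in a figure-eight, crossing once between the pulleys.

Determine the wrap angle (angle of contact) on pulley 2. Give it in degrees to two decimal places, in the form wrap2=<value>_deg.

wrap2=240.00_deg

crossed belt: β = asin((r1+r2)/C) = asin(32/64) = 30.0000°
wrap1 = wrap2 = π + 2β = 240.0000°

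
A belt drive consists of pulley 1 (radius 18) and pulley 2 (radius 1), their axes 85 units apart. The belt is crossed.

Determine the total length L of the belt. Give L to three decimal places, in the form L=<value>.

crossed belt: β = asin((r1+r2)/C) = asin(19/85) = 12.9164°
wrap1 = wrap2 = π + 2β = 205.8328°
tangent length = C·cosβ = 82.8493
L = (r1+r2)·wrap + 2·C·cosβ = 19·3.5925 + 2·82.8493 = 233.9553

L=233.955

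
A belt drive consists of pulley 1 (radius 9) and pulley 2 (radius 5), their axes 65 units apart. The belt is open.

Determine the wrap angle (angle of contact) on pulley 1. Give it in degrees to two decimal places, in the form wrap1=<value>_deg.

open belt: β = asin((r2−r1)/C) = asin(-4/65) = -3.5281°
wrap1 = π − 2β = 187.0562°
wrap2 = π + 2β = 172.9438°

wrap1=187.06_deg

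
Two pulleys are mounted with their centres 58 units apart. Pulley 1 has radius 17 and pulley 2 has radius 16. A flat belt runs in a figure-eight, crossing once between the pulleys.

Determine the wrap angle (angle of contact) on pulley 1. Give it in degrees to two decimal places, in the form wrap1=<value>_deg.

wrap1=249.36_deg

crossed belt: β = asin((r1+r2)/C) = asin(33/58) = 34.6781°
wrap1 = wrap2 = π + 2β = 249.3562°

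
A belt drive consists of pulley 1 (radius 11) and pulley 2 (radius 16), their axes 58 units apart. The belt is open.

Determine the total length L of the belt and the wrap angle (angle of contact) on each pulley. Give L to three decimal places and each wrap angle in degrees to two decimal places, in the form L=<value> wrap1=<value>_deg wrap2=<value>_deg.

L=201.254 wrap1=170.11_deg wrap2=189.89_deg

open belt: β = asin((r2−r1)/C) = asin(5/58) = 4.9454°
wrap1 = π − 2β = 170.1091°
wrap2 = π + 2β = 189.8909°
tangent length = C·cosβ = 57.7841
L = r1·wrap1 + r2·wrap2 + 2·C·cosβ = 11·2.9690 + 16·3.3142 + 2·57.7841 = 201.2543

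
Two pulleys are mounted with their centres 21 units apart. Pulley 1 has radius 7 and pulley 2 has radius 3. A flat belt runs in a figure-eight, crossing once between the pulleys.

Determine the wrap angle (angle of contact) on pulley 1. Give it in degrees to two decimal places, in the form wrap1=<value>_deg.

crossed belt: β = asin((r1+r2)/C) = asin(10/21) = 28.4369°
wrap1 = wrap2 = π + 2β = 236.8738°

wrap1=236.87_deg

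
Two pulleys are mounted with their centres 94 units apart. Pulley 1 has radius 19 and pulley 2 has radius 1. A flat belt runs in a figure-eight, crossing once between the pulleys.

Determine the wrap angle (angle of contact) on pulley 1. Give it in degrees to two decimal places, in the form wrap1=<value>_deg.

wrap1=204.57_deg

crossed belt: β = asin((r1+r2)/C) = asin(20/94) = 12.2845°
wrap1 = wrap2 = π + 2β = 204.5690°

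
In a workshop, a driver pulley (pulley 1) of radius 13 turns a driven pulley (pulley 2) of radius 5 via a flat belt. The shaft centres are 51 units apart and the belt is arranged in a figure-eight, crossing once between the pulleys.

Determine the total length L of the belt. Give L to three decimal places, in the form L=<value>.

crossed belt: β = asin((r1+r2)/C) = asin(18/51) = 20.6673°
wrap1 = wrap2 = π + 2β = 221.3346°
tangent length = C·cosβ = 47.7179
L = (r1+r2)·wrap + 2·C·cosβ = 18·3.8630 + 2·47.7179 = 164.9702

L=164.970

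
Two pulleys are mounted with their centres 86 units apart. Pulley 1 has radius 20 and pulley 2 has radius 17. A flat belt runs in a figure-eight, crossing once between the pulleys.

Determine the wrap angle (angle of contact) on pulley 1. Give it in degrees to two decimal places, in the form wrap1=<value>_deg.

wrap1=230.96_deg

crossed belt: β = asin((r1+r2)/C) = asin(37/86) = 25.4823°
wrap1 = wrap2 = π + 2β = 230.9646°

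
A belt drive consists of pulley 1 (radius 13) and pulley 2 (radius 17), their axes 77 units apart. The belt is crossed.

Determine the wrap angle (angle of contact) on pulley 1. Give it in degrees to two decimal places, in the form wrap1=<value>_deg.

crossed belt: β = asin((r1+r2)/C) = asin(30/77) = 22.9303°
wrap1 = wrap2 = π + 2β = 225.8605°

wrap1=225.86_deg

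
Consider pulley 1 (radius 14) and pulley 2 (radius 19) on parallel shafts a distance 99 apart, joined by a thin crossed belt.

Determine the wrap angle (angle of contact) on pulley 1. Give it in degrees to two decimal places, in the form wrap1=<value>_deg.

wrap1=218.94_deg

crossed belt: β = asin((r1+r2)/C) = asin(33/99) = 19.4712°
wrap1 = wrap2 = π + 2β = 218.9424°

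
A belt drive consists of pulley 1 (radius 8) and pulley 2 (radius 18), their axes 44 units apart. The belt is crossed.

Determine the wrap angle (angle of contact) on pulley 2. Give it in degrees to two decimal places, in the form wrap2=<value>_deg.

crossed belt: β = asin((r1+r2)/C) = asin(26/44) = 36.2215°
wrap1 = wrap2 = π + 2β = 252.4431°

wrap2=252.44_deg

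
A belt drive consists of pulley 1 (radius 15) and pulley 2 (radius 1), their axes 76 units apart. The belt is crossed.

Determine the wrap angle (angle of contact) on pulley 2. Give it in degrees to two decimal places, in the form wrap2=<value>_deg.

crossed belt: β = asin((r1+r2)/C) = asin(16/76) = 12.1532°
wrap1 = wrap2 = π + 2β = 204.3064°

wrap2=204.31_deg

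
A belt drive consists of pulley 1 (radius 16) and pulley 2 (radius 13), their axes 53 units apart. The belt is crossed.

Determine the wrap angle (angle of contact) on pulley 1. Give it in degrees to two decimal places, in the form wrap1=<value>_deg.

crossed belt: β = asin((r1+r2)/C) = asin(29/53) = 33.1731°
wrap1 = wrap2 = π + 2β = 246.3461°

wrap1=246.35_deg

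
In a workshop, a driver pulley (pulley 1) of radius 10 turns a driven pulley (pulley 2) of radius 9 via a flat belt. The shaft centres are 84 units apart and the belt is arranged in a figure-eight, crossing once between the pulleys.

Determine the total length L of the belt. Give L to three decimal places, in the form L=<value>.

L=232.006

crossed belt: β = asin((r1+r2)/C) = asin(19/84) = 13.0729°
wrap1 = wrap2 = π + 2β = 206.1458°
tangent length = C·cosβ = 81.8230
L = (r1+r2)·wrap + 2·C·cosβ = 19·3.5979 + 2·81.8230 = 232.0065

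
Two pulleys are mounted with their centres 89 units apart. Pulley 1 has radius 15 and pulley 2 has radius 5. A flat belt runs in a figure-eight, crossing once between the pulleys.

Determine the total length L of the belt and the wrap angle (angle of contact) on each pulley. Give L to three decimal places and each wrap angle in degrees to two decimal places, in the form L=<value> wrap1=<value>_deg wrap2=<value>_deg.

crossed belt: β = asin((r1+r2)/C) = asin(20/89) = 12.9864°
wrap1 = wrap2 = π + 2β = 205.9727°
tangent length = C·cosβ = 86.7237
L = (r1+r2)·wrap + 2·C·cosβ = 20·3.5949 + 2·86.7237 = 245.3454

L=245.345 wrap1=205.97_deg wrap2=205.97_deg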